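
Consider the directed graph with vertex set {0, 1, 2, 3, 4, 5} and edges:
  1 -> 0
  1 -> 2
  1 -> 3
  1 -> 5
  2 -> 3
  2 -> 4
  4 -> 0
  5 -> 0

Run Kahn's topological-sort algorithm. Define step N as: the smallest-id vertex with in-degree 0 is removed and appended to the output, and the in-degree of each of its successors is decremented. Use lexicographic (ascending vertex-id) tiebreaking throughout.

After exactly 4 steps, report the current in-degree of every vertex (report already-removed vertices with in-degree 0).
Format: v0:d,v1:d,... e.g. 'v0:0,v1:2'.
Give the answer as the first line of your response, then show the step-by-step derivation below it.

v0:1,v1:0,v2:0,v3:0,v4:0,v5:0

step 1: output 1; order=[1]; indeg=(2,0,0,1,1,0)
step 2: output 2; order=[1,2]; indeg=(2,0,0,0,0,0)
step 3: output 3; order=[1,2,3]; indeg=(2,0,0,0,0,0)
step 4: output 4; order=[1,2,3,4]; indeg=(1,0,0,0,0,0)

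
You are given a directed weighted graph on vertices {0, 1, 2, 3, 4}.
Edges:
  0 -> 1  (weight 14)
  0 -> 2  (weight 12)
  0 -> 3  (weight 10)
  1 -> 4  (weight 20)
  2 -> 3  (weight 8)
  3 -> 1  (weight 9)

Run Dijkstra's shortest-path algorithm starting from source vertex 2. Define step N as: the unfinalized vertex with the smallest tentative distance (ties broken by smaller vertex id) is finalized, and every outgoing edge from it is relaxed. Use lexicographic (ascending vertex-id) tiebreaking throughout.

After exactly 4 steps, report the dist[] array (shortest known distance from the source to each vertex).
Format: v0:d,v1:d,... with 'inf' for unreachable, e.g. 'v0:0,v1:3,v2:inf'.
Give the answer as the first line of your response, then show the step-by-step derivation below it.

v0:inf,v1:17,v2:0,v3:8,v4:37

step 1: dist = v0:inf,v1:inf,v2:0,v3:8,v4:inf
step 2: dist = v0:inf,v1:17,v2:0,v3:8,v4:inf
step 3: dist = v0:inf,v1:17,v2:0,v3:8,v4:37
step 4: dist = v0:inf,v1:17,v2:0,v3:8,v4:37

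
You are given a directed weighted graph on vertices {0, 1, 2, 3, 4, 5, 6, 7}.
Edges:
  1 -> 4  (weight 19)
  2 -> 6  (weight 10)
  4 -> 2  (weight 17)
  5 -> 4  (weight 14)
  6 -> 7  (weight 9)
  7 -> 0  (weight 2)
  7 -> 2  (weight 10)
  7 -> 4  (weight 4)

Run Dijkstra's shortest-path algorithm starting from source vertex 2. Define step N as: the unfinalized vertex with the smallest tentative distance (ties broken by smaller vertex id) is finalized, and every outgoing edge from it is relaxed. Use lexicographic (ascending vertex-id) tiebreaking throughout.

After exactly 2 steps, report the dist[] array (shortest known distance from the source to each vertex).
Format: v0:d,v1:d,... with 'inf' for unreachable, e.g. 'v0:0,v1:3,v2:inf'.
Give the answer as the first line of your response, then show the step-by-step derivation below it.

v0:inf,v1:inf,v2:0,v3:inf,v4:inf,v5:inf,v6:10,v7:19

step 1: dist = v0:inf,v1:inf,v2:0,v3:inf,v4:inf,v5:inf,v6:10,v7:inf
step 2: dist = v0:inf,v1:inf,v2:0,v3:inf,v4:inf,v5:inf,v6:10,v7:19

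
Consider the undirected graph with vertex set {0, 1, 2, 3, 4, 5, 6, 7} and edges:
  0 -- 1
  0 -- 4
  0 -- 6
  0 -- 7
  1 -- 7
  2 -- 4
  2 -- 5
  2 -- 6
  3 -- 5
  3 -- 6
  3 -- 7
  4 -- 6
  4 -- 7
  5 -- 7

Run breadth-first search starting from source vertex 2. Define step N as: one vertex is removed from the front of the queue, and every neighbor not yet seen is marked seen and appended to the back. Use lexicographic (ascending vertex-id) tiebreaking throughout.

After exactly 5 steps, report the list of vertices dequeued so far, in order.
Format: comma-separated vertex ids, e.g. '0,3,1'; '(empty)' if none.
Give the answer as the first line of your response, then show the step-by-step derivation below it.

2,4,5,6,0

step 1: dequeue 2; queue=[4,5,6]; order=2
step 2: dequeue 4; queue=[5,6,0,7]; order=2,4
step 3: dequeue 5; queue=[6,0,7,3]; order=2,4,5
step 4: dequeue 6; queue=[0,7,3]; order=2,4,5,6
step 5: dequeue 0; queue=[7,3,1]; order=2,4,5,6,0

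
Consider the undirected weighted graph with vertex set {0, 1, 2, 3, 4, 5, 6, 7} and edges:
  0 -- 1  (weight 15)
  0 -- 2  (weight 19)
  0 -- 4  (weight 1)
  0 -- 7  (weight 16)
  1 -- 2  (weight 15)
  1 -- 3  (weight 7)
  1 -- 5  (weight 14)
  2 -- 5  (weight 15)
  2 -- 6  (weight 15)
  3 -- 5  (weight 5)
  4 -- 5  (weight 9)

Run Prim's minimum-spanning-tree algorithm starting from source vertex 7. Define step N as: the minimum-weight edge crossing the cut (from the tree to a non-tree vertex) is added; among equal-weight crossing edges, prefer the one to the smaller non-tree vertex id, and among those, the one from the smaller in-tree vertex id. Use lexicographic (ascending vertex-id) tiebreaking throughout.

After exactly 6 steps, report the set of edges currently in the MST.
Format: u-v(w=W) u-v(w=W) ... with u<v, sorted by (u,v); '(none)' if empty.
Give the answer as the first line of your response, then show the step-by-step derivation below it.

0-4(w=1) 0-7(w=16) 1-2(w=15) 1-3(w=7) 3-5(w=5) 4-5(w=9)

step 1: add edge 0-7 (w=16); MST = {0-7(w=16)}
step 2: add edge 0-4 (w=1); MST = {0-4(w=1) 0-7(w=16)}
step 3: add edge 4-5 (w=9); MST = {0-4(w=1) 0-7(w=16) 4-5(w=9)}
step 4: add edge 3-5 (w=5); MST = {0-4(w=1) 0-7(w=16) 3-5(w=5) 4-5(w=9)}
step 5: add edge 1-3 (w=7); MST = {0-4(w=1) 0-7(w=16) 1-3(w=7) 3-5(w=5) 4-5(w=9)}
step 6: add edge 1-2 (w=15); MST = {0-4(w=1) 0-7(w=16) 1-2(w=15) 1-3(w=7) 3-5(w=5) 4-5(w=9)}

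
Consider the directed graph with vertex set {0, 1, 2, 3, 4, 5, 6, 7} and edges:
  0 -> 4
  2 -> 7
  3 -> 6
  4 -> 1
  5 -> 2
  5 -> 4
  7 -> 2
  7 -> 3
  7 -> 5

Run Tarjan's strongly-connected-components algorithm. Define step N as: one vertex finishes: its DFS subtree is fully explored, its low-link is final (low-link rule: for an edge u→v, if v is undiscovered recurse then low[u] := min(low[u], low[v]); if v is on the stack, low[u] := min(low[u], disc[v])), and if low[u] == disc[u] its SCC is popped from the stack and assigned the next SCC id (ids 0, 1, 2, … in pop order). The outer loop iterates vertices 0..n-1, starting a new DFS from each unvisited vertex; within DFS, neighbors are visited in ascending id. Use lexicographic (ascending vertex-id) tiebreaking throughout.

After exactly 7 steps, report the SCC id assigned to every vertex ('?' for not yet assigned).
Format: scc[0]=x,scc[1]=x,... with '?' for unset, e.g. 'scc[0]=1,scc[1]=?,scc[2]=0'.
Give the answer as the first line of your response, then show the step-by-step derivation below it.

scc[0]=2,scc[1]=0,scc[2]=?,scc[3]=4,scc[4]=1,scc[5]=?,scc[6]=3,scc[7]=?

step 1: low=(low[0]=0,low[1]=2,low[2]=?,low[3]=?,low[4]=1,low[5]=?,low[6]=?,low[7]=?); scc=(scc[0]=?,scc[1]=0,scc[2]=?,scc[3]=?,scc[4]=?,scc[5]=?,scc[6]=?,scc[7]=?)
step 2: low=(low[0]=0,low[1]=2,low[2]=?,low[3]=?,low[4]=1,low[5]=?,low[6]=?,low[7]=?); scc=(scc[0]=?,scc[1]=0,scc[2]=?,scc[3]=?,scc[4]=1,scc[5]=?,scc[6]=?,scc[7]=?)
step 3: low=(low[0]=0,low[1]=2,low[2]=?,low[3]=?,low[4]=1,low[5]=?,low[6]=?,low[7]=?); scc=(scc[0]=2,scc[1]=0,scc[2]=?,scc[3]=?,scc[4]=1,scc[5]=?,scc[6]=?,scc[7]=?)
step 4: low=(low[0]=0,low[1]=2,low[2]=3,low[3]=5,low[4]=1,low[5]=?,low[6]=6,low[7]=3); scc=(scc[0]=2,scc[1]=0,scc[2]=?,scc[3]=?,scc[4]=1,scc[5]=?,scc[6]=3,scc[7]=?)
step 5: low=(low[0]=0,low[1]=2,low[2]=3,low[3]=5,low[4]=1,low[5]=?,low[6]=6,low[7]=3); scc=(scc[0]=2,scc[1]=0,scc[2]=?,scc[3]=4,scc[4]=1,scc[5]=?,scc[6]=3,scc[7]=?)
step 6: low=(low[0]=0,low[1]=2,low[2]=3,low[3]=5,low[4]=1,low[5]=3,low[6]=6,low[7]=3); scc=(scc[0]=2,scc[1]=0,scc[2]=?,scc[3]=4,scc[4]=1,scc[5]=?,scc[6]=3,scc[7]=?)
step 7: low=(low[0]=0,low[1]=2,low[2]=3,low[3]=5,low[4]=1,low[5]=3,low[6]=6,low[7]=3); scc=(scc[0]=2,scc[1]=0,scc[2]=?,scc[3]=4,scc[4]=1,scc[5]=?,scc[6]=3,scc[7]=?)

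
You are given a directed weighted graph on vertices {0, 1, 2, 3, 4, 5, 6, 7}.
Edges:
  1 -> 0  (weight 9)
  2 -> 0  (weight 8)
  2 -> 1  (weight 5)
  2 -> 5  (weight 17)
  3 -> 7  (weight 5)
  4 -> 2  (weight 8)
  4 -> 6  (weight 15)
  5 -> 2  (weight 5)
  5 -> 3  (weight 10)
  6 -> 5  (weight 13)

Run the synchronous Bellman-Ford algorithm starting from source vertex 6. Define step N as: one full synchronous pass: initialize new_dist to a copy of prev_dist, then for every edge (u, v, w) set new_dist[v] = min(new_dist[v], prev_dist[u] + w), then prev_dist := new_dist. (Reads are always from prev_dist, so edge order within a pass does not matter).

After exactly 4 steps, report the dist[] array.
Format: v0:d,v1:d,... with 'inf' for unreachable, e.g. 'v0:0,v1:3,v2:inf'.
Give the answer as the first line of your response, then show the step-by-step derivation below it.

v0:26,v1:23,v2:18,v3:23,v4:inf,v5:13,v6:0,v7:28

step 1: dist = v0:inf,v1:inf,v2:inf,v3:inf,v4:inf,v5:13,v6:0,v7:inf
step 2: dist = v0:inf,v1:inf,v2:18,v3:23,v4:inf,v5:13,v6:0,v7:inf
step 3: dist = v0:26,v1:23,v2:18,v3:23,v4:inf,v5:13,v6:0,v7:28
step 4: dist = v0:26,v1:23,v2:18,v3:23,v4:inf,v5:13,v6:0,v7:28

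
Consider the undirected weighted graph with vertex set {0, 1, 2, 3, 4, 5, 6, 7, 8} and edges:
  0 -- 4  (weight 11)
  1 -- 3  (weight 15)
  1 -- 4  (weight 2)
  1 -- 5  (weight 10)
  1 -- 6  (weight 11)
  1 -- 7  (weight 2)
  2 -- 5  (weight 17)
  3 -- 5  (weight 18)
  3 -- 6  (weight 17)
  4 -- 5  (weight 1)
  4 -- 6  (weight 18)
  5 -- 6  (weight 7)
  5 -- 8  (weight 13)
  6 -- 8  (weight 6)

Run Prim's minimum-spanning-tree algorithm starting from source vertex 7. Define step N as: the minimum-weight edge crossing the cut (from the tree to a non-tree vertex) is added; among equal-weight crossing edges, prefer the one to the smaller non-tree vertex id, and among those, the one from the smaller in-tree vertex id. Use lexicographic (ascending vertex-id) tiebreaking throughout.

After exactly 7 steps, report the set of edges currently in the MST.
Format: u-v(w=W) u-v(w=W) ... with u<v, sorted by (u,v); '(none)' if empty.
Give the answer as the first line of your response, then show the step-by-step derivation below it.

0-4(w=11) 1-3(w=15) 1-4(w=2) 1-7(w=2) 4-5(w=1) 5-6(w=7) 6-8(w=6)

step 1: add edge 1-7 (w=2); MST = {1-7(w=2)}
step 2: add edge 1-4 (w=2); MST = {1-4(w=2) 1-7(w=2)}
step 3: add edge 4-5 (w=1); MST = {1-4(w=2) 1-7(w=2) 4-5(w=1)}
step 4: add edge 5-6 (w=7); MST = {1-4(w=2) 1-7(w=2) 4-5(w=1) 5-6(w=7)}
step 5: add edge 6-8 (w=6); MST = {1-4(w=2) 1-7(w=2) 4-5(w=1) 5-6(w=7) 6-8(w=6)}
step 6: add edge 0-4 (w=11); MST = {0-4(w=11) 1-4(w=2) 1-7(w=2) 4-5(w=1) 5-6(w=7) 6-8(w=6)}
step 7: add edge 1-3 (w=15); MST = {0-4(w=11) 1-3(w=15) 1-4(w=2) 1-7(w=2) 4-5(w=1) 5-6(w=7) 6-8(w=6)}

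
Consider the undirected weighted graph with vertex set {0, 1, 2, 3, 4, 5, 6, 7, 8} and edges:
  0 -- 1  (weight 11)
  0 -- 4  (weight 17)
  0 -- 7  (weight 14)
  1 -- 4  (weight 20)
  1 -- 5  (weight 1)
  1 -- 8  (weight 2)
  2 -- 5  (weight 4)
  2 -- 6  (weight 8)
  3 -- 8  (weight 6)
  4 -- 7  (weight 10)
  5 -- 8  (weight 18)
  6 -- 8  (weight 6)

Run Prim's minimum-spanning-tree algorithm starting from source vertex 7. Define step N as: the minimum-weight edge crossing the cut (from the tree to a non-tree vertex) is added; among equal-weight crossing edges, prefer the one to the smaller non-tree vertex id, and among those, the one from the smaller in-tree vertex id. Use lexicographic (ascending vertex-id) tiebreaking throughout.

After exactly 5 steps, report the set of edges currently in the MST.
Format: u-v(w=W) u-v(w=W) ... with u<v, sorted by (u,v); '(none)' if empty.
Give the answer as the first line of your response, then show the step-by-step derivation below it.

0-1(w=11) 0-7(w=14) 1-5(w=1) 1-8(w=2) 4-7(w=10)

step 1: add edge 4-7 (w=10); MST = {4-7(w=10)}
step 2: add edge 0-7 (w=14); MST = {0-7(w=14) 4-7(w=10)}
step 3: add edge 0-1 (w=11); MST = {0-1(w=11) 0-7(w=14) 4-7(w=10)}
step 4: add edge 1-5 (w=1); MST = {0-1(w=11) 0-7(w=14) 1-5(w=1) 4-7(w=10)}
step 5: add edge 1-8 (w=2); MST = {0-1(w=11) 0-7(w=14) 1-5(w=1) 1-8(w=2) 4-7(w=10)}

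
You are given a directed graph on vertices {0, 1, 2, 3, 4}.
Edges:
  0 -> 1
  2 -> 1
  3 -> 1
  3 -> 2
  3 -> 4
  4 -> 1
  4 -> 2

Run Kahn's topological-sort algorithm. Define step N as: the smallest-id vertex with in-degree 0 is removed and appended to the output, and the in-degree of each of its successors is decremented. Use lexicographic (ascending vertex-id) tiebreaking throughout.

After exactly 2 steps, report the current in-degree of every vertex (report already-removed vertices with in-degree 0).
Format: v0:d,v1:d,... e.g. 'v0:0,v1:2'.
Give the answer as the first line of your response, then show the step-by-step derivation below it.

v0:0,v1:2,v2:1,v3:0,v4:0

step 1: output 0; order=[0]; indeg=(0,3,2,0,1)
step 2: output 3; order=[0,3]; indeg=(0,2,1,0,0)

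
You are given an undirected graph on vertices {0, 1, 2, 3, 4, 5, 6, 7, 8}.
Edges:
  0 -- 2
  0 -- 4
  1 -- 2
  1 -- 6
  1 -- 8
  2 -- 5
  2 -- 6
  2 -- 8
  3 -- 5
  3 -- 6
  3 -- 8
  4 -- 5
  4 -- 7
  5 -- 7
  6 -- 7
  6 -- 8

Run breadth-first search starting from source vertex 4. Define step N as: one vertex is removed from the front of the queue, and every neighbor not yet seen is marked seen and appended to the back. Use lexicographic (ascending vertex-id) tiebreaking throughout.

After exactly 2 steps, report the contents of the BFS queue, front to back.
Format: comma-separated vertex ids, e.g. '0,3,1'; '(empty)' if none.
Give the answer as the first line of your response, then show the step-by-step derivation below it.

5,7,2

step 1: dequeue 4; queue=[0,5,7]; order=4
step 2: dequeue 0; queue=[5,7,2]; order=4,0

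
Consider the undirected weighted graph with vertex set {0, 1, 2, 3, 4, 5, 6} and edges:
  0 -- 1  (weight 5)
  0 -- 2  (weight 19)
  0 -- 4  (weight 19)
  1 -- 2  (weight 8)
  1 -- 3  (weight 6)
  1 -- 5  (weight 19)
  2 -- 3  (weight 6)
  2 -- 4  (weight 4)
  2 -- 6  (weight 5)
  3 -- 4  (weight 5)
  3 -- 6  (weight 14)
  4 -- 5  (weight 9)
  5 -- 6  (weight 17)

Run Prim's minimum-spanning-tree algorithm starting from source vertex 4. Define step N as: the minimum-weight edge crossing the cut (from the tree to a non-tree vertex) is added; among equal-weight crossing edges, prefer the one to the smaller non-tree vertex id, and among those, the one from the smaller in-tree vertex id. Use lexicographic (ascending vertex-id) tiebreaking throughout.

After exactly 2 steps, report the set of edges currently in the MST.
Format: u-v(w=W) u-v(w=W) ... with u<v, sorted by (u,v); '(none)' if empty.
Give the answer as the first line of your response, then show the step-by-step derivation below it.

2-4(w=4) 3-4(w=5)

step 1: add edge 2-4 (w=4); MST = {2-4(w=4)}
step 2: add edge 3-4 (w=5); MST = {2-4(w=4) 3-4(w=5)}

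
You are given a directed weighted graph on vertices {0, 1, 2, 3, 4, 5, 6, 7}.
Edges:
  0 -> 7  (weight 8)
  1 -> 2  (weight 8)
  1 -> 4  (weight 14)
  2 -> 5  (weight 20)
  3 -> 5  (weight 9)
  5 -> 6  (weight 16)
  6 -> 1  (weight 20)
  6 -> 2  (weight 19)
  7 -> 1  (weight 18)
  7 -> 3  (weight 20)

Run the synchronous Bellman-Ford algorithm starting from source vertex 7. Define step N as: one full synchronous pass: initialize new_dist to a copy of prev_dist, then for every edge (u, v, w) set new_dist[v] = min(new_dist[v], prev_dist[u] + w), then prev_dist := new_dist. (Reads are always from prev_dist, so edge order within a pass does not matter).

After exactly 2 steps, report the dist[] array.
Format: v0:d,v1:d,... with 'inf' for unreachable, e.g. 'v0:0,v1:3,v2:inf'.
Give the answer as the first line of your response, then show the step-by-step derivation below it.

v0:inf,v1:18,v2:26,v3:20,v4:32,v5:29,v6:inf,v7:0

step 1: dist = v0:inf,v1:18,v2:inf,v3:20,v4:inf,v5:inf,v6:inf,v7:0
step 2: dist = v0:inf,v1:18,v2:26,v3:20,v4:32,v5:29,v6:inf,v7:0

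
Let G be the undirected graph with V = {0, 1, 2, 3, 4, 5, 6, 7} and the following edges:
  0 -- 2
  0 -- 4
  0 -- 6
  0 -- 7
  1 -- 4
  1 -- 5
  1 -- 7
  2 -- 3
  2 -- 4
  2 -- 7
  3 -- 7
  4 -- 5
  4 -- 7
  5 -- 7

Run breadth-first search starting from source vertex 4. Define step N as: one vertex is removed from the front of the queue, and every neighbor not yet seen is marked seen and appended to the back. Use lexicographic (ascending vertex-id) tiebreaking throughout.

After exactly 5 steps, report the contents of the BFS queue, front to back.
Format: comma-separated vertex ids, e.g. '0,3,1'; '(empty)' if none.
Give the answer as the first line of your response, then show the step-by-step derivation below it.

7,6,3

step 1: dequeue 4; queue=[0,1,2,5,7]; order=4
step 2: dequeue 0; queue=[1,2,5,7,6]; order=4,0
step 3: dequeue 1; queue=[2,5,7,6]; order=4,0,1
step 4: dequeue 2; queue=[5,7,6,3]; order=4,0,1,2
step 5: dequeue 5; queue=[7,6,3]; order=4,0,1,2,5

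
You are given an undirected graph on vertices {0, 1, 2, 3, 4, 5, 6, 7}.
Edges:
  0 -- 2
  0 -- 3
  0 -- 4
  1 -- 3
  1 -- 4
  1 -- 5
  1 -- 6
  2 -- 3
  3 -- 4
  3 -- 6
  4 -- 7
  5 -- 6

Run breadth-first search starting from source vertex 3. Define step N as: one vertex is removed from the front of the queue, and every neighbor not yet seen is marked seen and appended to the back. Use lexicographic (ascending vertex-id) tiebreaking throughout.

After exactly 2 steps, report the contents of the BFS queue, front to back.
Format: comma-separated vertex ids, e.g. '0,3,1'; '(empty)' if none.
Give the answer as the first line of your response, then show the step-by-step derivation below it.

1,2,4,6

step 1: dequeue 3; queue=[0,1,2,4,6]; order=3
step 2: dequeue 0; queue=[1,2,4,6]; order=3,0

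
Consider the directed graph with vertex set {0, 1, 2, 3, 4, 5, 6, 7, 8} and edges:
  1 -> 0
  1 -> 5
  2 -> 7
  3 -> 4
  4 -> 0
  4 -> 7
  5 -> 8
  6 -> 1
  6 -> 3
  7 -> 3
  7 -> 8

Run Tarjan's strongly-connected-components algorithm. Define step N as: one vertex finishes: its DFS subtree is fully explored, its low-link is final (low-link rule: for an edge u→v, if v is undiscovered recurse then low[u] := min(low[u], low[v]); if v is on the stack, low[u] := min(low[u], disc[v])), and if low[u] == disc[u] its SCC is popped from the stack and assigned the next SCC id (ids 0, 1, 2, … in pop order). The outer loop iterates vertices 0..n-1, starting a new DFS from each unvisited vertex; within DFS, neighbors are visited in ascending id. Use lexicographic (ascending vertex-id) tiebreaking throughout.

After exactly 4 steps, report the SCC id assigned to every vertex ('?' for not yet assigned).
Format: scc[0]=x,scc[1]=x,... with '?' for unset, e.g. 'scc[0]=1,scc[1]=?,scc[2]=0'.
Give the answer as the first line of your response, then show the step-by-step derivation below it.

scc[0]=0,scc[1]=3,scc[2]=?,scc[3]=?,scc[4]=?,scc[5]=2,scc[6]=?,scc[7]=?,scc[8]=1

step 1: low=(low[0]=0,low[1]=?,low[2]=?,low[3]=?,low[4]=?,low[5]=?,low[6]=?,low[7]=?,low[8]=?); scc=(scc[0]=0,scc[1]=?,scc[2]=?,scc[3]=?,scc[4]=?,scc[5]=?,scc[6]=?,scc[7]=?,scc[8]=?)
step 2: low=(low[0]=0,low[1]=1,low[2]=?,low[3]=?,low[4]=?,low[5]=2,low[6]=?,low[7]=?,low[8]=3); scc=(scc[0]=0,scc[1]=?,scc[2]=?,scc[3]=?,scc[4]=?,scc[5]=?,scc[6]=?,scc[7]=?,scc[8]=1)
step 3: low=(low[0]=0,low[1]=1,low[2]=?,low[3]=?,low[4]=?,low[5]=2,low[6]=?,low[7]=?,low[8]=3); scc=(scc[0]=0,scc[1]=?,scc[2]=?,scc[3]=?,scc[4]=?,scc[5]=2,scc[6]=?,scc[7]=?,scc[8]=1)
step 4: low=(low[0]=0,low[1]=1,low[2]=?,low[3]=?,low[4]=?,low[5]=2,low[6]=?,low[7]=?,low[8]=3); scc=(scc[0]=0,scc[1]=3,scc[2]=?,scc[3]=?,scc[4]=?,scc[5]=2,scc[6]=?,scc[7]=?,scc[8]=1)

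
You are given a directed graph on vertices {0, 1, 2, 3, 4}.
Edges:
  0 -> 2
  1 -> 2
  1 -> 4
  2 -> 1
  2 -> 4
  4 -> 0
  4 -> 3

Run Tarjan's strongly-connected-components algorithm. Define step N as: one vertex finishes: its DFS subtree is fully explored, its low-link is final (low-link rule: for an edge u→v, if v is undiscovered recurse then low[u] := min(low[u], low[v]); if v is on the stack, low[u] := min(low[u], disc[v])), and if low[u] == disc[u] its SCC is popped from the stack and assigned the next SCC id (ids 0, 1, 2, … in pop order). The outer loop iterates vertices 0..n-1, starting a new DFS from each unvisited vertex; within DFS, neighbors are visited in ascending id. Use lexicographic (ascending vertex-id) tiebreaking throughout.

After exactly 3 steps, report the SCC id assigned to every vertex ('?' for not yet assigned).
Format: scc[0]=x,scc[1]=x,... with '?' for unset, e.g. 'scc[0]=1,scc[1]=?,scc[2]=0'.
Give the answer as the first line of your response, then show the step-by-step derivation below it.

scc[0]=?,scc[1]=?,scc[2]=?,scc[3]=0,scc[4]=?

step 1: low=(low[0]=0,low[1]=1,low[2]=1,low[3]=4,low[4]=0); scc=(scc[0]=?,scc[1]=?,scc[2]=?,scc[3]=0,scc[4]=?)
step 2: low=(low[0]=0,low[1]=1,low[2]=1,low[3]=4,low[4]=0); scc=(scc[0]=?,scc[1]=?,scc[2]=?,scc[3]=0,scc[4]=?)
step 3: low=(low[0]=0,low[1]=0,low[2]=1,low[3]=4,low[4]=0); scc=(scc[0]=?,scc[1]=?,scc[2]=?,scc[3]=0,scc[4]=?)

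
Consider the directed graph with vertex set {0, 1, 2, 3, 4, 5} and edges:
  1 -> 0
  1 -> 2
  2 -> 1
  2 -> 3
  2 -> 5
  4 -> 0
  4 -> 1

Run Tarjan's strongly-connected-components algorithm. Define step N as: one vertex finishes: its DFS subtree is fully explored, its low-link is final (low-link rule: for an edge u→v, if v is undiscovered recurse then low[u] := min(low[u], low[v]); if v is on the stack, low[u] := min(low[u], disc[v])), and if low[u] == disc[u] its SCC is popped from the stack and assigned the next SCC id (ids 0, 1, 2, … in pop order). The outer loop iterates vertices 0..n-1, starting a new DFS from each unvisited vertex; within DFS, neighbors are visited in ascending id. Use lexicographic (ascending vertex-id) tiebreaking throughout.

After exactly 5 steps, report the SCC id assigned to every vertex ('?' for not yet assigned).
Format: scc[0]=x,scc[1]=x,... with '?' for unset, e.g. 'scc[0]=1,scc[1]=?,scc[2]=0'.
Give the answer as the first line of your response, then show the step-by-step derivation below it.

scc[0]=0,scc[1]=3,scc[2]=3,scc[3]=1,scc[4]=?,scc[5]=2

step 1: low=(low[0]=0,low[1]=?,low[2]=?,low[3]=?,low[4]=?,low[5]=?); scc=(scc[0]=0,scc[1]=?,scc[2]=?,scc[3]=?,scc[4]=?,scc[5]=?)
step 2: low=(low[0]=0,low[1]=1,low[2]=1,low[3]=3,low[4]=?,low[5]=?); scc=(scc[0]=0,scc[1]=?,scc[2]=?,scc[3]=1,scc[4]=?,scc[5]=?)
step 3: low=(low[0]=0,low[1]=1,low[2]=1,low[3]=3,low[4]=?,low[5]=4); scc=(scc[0]=0,scc[1]=?,scc[2]=?,scc[3]=1,scc[4]=?,scc[5]=2)
step 4: low=(low[0]=0,low[1]=1,low[2]=1,low[3]=3,low[4]=?,low[5]=4); scc=(scc[0]=0,scc[1]=?,scc[2]=?,scc[3]=1,scc[4]=?,scc[5]=2)
step 5: low=(low[0]=0,low[1]=1,low[2]=1,low[3]=3,low[4]=?,low[5]=4); scc=(scc[0]=0,scc[1]=3,scc[2]=3,scc[3]=1,scc[4]=?,scc[5]=2)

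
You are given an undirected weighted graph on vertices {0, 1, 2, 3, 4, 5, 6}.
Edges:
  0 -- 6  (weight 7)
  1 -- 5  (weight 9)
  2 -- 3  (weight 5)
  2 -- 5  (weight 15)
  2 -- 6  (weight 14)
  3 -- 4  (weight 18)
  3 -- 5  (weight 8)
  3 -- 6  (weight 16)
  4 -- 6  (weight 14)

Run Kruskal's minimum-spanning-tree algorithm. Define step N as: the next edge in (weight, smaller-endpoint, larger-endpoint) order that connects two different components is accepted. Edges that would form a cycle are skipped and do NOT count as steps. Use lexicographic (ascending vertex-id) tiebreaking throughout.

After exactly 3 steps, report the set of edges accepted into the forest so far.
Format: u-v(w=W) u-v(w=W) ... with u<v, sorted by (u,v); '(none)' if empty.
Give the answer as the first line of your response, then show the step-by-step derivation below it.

0-6(w=7) 2-3(w=5) 3-5(w=8)

step 1: add edge 2-3 (w=5); MST = {2-3(w=5)}
step 2: add edge 0-6 (w=7); MST = {0-6(w=7) 2-3(w=5)}
step 3: add edge 3-5 (w=8); MST = {0-6(w=7) 2-3(w=5) 3-5(w=8)}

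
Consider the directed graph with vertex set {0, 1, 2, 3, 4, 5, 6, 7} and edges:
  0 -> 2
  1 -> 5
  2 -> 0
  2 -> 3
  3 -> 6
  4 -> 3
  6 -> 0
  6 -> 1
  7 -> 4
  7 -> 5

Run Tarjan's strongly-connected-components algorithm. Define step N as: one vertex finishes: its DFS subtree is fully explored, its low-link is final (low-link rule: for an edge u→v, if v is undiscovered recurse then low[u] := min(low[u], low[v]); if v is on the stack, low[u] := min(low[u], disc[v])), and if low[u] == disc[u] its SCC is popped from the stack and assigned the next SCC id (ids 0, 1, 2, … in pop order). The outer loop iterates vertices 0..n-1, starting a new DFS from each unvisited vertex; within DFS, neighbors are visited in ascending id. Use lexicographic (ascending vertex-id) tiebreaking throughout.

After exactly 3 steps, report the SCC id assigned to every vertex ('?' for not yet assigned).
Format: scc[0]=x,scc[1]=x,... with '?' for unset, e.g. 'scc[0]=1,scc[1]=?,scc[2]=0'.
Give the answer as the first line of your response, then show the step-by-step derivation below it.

scc[0]=?,scc[1]=1,scc[2]=?,scc[3]=?,scc[4]=?,scc[5]=0,scc[6]=?,scc[7]=?

step 1: low=(low[0]=0,low[1]=4,low[2]=0,low[3]=2,low[4]=?,low[5]=5,low[6]=0,low[7]=?); scc=(scc[0]=?,scc[1]=?,scc[2]=?,scc[3]=?,scc[4]=?,scc[5]=0,scc[6]=?,scc[7]=?)
step 2: low=(low[0]=0,low[1]=4,low[2]=0,low[3]=2,low[4]=?,low[5]=5,low[6]=0,low[7]=?); scc=(scc[0]=?,scc[1]=1,scc[2]=?,scc[3]=?,scc[4]=?,scc[5]=0,scc[6]=?,scc[7]=?)
step 3: low=(low[0]=0,low[1]=4,low[2]=0,low[3]=2,low[4]=?,low[5]=5,low[6]=0,low[7]=?); scc=(scc[0]=?,scc[1]=1,scc[2]=?,scc[3]=?,scc[4]=?,scc[5]=0,scc[6]=?,scc[7]=?)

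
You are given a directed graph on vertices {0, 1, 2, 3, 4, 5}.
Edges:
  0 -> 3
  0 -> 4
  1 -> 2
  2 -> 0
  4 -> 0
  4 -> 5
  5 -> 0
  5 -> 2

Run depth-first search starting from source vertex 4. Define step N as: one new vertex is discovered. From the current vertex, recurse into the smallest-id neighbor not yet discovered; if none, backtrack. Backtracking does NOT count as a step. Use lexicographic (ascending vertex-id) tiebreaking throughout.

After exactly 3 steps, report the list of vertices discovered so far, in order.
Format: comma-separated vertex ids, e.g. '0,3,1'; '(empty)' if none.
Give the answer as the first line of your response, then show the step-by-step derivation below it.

4,0,3

step 1: discover 4; path=4; order=4
step 2: discover 0; path=4>0; order=4,0
step 3: discover 3; path=4>0>3; order=4,0,3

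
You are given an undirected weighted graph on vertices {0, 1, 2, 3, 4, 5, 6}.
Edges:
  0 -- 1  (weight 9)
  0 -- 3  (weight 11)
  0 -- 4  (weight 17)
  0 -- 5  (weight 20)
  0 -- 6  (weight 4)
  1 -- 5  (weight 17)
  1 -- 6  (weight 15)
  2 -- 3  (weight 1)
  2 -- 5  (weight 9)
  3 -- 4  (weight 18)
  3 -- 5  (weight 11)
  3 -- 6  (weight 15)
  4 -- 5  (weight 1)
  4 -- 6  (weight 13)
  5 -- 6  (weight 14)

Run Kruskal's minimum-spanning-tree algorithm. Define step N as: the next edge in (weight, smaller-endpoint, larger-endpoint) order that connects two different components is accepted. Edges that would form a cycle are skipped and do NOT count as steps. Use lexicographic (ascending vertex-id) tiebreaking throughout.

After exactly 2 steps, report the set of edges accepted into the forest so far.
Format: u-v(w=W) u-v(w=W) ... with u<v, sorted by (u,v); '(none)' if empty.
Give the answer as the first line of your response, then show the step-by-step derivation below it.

2-3(w=1) 4-5(w=1)

step 1: add edge 2-3 (w=1); MST = {2-3(w=1)}
step 2: add edge 4-5 (w=1); MST = {2-3(w=1) 4-5(w=1)}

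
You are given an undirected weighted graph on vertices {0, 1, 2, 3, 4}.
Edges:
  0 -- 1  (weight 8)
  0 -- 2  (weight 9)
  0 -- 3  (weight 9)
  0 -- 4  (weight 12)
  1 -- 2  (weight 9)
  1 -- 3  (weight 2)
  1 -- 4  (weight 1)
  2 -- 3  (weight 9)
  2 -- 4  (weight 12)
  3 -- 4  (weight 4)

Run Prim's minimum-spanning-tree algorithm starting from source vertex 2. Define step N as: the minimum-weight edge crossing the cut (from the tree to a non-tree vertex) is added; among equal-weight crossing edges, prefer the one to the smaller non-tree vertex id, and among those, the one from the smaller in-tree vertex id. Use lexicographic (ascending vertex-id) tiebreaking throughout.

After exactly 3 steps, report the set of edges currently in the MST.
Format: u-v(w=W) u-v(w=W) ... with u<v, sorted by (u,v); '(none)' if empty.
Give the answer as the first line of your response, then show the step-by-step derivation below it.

0-1(w=8) 0-2(w=9) 1-4(w=1)

step 1: add edge 0-2 (w=9); MST = {0-2(w=9)}
step 2: add edge 0-1 (w=8); MST = {0-1(w=8) 0-2(w=9)}
step 3: add edge 1-4 (w=1); MST = {0-1(w=8) 0-2(w=9) 1-4(w=1)}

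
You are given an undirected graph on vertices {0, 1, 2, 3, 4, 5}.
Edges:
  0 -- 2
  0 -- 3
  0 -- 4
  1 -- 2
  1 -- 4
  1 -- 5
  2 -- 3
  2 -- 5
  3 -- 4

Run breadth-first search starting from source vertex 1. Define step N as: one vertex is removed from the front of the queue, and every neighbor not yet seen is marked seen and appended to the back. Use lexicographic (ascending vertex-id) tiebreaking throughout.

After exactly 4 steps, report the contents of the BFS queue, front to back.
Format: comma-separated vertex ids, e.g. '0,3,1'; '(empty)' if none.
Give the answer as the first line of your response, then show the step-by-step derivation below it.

0,3

step 1: dequeue 1; queue=[2,4,5]; order=1
step 2: dequeue 2; queue=[4,5,0,3]; order=1,2
step 3: dequeue 4; queue=[5,0,3]; order=1,2,4
step 4: dequeue 5; queue=[0,3]; order=1,2,4,5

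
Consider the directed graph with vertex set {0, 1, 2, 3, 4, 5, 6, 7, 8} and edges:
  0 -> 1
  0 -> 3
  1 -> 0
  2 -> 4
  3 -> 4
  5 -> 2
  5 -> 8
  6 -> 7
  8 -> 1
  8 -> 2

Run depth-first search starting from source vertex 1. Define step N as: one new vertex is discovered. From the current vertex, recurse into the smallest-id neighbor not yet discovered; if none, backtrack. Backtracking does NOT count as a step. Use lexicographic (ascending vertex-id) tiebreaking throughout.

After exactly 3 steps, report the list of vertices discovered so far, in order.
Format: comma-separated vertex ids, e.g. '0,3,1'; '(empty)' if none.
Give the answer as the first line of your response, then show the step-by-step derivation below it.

1,0,3

step 1: discover 1; path=1; order=1
step 2: discover 0; path=1>0; order=1,0
step 3: discover 3; path=1>0>3; order=1,0,3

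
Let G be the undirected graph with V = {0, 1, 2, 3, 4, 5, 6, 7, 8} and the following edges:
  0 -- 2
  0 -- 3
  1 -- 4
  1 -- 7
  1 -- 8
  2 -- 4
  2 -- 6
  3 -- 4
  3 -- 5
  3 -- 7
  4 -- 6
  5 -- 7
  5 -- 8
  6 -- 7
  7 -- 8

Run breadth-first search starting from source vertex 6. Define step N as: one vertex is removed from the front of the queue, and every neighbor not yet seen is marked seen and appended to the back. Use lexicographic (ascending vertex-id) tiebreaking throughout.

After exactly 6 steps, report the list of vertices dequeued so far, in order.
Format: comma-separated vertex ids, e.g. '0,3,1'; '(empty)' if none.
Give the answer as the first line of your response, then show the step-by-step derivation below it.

6,2,4,7,0,1

step 1: dequeue 6; queue=[2,4,7]; order=6
step 2: dequeue 2; queue=[4,7,0]; order=6,2
step 3: dequeue 4; queue=[7,0,1,3]; order=6,2,4
step 4: dequeue 7; queue=[0,1,3,5,8]; order=6,2,4,7
step 5: dequeue 0; queue=[1,3,5,8]; order=6,2,4,7,0
step 6: dequeue 1; queue=[3,5,8]; order=6,2,4,7,0,1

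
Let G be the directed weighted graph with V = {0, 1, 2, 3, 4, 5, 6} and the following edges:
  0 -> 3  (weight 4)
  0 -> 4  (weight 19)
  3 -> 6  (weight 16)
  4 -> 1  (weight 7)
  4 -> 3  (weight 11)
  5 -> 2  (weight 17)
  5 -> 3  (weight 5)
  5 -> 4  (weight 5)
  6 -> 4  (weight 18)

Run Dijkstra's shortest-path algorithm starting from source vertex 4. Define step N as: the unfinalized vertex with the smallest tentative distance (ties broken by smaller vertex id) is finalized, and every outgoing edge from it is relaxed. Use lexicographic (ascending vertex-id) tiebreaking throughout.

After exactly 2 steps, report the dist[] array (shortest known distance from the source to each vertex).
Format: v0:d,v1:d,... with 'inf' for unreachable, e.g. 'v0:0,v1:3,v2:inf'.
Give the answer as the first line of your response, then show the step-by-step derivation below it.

v0:inf,v1:7,v2:inf,v3:11,v4:0,v5:inf,v6:inf

step 1: dist = v0:inf,v1:7,v2:inf,v3:11,v4:0,v5:inf,v6:inf
step 2: dist = v0:inf,v1:7,v2:inf,v3:11,v4:0,v5:inf,v6:inf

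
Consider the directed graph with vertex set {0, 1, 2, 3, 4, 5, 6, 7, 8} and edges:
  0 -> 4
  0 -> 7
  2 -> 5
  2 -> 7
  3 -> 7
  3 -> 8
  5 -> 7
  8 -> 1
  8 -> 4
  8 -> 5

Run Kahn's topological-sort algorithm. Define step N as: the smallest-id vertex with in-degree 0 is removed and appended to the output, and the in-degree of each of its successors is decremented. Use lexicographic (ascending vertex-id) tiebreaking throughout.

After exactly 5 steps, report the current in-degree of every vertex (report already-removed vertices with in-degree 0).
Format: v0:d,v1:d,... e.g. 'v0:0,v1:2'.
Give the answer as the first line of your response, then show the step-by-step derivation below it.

v0:0,v1:0,v2:0,v3:0,v4:0,v5:0,v6:0,v7:1,v8:0

step 1: output 0; order=[0]; indeg=(0,1,0,0,1,2,0,3,1)
step 2: output 2; order=[0,2]; indeg=(0,1,0,0,1,1,0,2,1)
step 3: output 3; order=[0,2,3]; indeg=(0,1,0,0,1,1,0,1,0)
step 4: output 6; order=[0,2,3,6]; indeg=(0,1,0,0,1,1,0,1,0)
step 5: output 8; order=[0,2,3,6,8]; indeg=(0,0,0,0,0,0,0,1,0)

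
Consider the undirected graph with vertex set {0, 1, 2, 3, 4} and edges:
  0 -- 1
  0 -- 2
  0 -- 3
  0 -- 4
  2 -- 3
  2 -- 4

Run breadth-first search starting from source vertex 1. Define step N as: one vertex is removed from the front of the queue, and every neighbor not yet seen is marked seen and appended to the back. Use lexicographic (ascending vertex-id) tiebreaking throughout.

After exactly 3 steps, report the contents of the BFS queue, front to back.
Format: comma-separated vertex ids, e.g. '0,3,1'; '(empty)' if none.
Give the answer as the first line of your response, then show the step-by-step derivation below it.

3,4

step 1: dequeue 1; queue=[0]; order=1
step 2: dequeue 0; queue=[2,3,4]; order=1,0
step 3: dequeue 2; queue=[3,4]; order=1,0,2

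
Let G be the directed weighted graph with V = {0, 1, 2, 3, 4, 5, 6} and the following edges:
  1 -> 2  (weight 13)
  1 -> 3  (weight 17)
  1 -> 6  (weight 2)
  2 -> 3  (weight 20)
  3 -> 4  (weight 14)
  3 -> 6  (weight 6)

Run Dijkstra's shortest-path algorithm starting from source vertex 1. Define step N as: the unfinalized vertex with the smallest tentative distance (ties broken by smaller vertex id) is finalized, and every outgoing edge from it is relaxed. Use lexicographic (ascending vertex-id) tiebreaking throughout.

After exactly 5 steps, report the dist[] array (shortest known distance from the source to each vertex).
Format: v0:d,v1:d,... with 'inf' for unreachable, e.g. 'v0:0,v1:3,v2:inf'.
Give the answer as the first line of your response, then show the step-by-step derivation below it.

v0:inf,v1:0,v2:13,v3:17,v4:31,v5:inf,v6:2

step 1: dist = v0:inf,v1:0,v2:13,v3:17,v4:inf,v5:inf,v6:2
step 2: dist = v0:inf,v1:0,v2:13,v3:17,v4:inf,v5:inf,v6:2
step 3: dist = v0:inf,v1:0,v2:13,v3:17,v4:inf,v5:inf,v6:2
step 4: dist = v0:inf,v1:0,v2:13,v3:17,v4:31,v5:inf,v6:2
step 5: dist = v0:inf,v1:0,v2:13,v3:17,v4:31,v5:inf,v6:2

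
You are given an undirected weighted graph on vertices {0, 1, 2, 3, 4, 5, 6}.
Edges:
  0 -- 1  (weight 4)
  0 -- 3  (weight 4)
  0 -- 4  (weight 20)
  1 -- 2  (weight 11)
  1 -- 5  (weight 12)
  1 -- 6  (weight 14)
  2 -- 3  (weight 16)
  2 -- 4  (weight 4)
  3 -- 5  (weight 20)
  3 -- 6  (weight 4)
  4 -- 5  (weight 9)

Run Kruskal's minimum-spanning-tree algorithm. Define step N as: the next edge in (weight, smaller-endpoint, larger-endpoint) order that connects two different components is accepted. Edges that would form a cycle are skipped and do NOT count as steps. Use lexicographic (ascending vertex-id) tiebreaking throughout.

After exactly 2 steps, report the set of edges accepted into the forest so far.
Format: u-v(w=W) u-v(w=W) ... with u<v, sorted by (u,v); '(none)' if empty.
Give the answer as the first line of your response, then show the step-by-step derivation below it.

0-1(w=4) 0-3(w=4)

step 1: add edge 0-1 (w=4); MST = {0-1(w=4)}
step 2: add edge 0-3 (w=4); MST = {0-1(w=4) 0-3(w=4)}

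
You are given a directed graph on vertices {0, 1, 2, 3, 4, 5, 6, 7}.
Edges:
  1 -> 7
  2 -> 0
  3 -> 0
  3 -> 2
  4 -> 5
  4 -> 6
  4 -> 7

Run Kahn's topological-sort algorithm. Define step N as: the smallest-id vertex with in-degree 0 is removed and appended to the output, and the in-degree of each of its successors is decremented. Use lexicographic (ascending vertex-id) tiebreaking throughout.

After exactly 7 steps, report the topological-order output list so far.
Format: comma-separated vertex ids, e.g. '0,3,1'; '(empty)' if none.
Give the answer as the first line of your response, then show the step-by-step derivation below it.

1,3,2,0,4,5,6

step 1: output 1; order=[1]; indeg=(2,0,1,0,0,1,1,1)
step 2: output 3; order=[1,3]; indeg=(1,0,0,0,0,1,1,1)
step 3: output 2; order=[1,3,2]; indeg=(0,0,0,0,0,1,1,1)
step 4: output 0; order=[1,3,2,0]; indeg=(0,0,0,0,0,1,1,1)
step 5: output 4; order=[1,3,2,0,4]; indeg=(0,0,0,0,0,0,0,0)
step 6: output 5; order=[1,3,2,0,4,5]; indeg=(0,0,0,0,0,0,0,0)
step 7: output 6; order=[1,3,2,0,4,5,6]; indeg=(0,0,0,0,0,0,0,0)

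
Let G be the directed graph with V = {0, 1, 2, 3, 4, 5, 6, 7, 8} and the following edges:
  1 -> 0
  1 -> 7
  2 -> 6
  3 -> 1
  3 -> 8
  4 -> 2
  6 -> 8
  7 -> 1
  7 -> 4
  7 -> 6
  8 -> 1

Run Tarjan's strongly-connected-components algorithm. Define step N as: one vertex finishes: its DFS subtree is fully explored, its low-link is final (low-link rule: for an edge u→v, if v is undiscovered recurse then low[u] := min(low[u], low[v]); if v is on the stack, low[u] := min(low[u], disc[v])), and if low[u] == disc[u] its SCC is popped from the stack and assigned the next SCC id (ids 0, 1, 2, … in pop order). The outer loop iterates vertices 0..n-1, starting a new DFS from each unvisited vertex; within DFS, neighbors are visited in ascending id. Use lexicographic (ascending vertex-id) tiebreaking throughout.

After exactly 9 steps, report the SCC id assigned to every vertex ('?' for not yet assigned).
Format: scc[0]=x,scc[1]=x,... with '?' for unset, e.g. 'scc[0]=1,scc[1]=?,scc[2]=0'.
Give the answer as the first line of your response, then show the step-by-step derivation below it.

scc[0]=0,scc[1]=1,scc[2]=1,scc[3]=2,scc[4]=1,scc[5]=3,scc[6]=1,scc[7]=1,scc[8]=1

step 1: low=(low[0]=0,low[1]=?,low[2]=?,low[3]=?,low[4]=?,low[5]=?,low[6]=?,low[7]=?,low[8]=?); scc=(scc[0]=0,scc[1]=?,scc[2]=?,scc[3]=?,scc[4]=?,scc[5]=?,scc[6]=?,scc[7]=?,scc[8]=?)
step 2: low=(low[0]=0,low[1]=1,low[2]=4,low[3]=?,low[4]=3,low[5]=?,low[6]=5,low[7]=1,low[8]=1); scc=(scc[0]=0,scc[1]=?,scc[2]=?,scc[3]=?,scc[4]=?,scc[5]=?,scc[6]=?,scc[7]=?,scc[8]=?)
step 3: low=(low[0]=0,low[1]=1,low[2]=4,low[3]=?,low[4]=3,low[5]=?,low[6]=1,low[7]=1,low[8]=1); scc=(scc[0]=0,scc[1]=?,scc[2]=?,scc[3]=?,scc[4]=?,scc[5]=?,scc[6]=?,scc[7]=?,scc[8]=?)
step 4: low=(low[0]=0,low[1]=1,low[2]=1,low[3]=?,low[4]=3,low[5]=?,low[6]=1,low[7]=1,low[8]=1); scc=(scc[0]=0,scc[1]=?,scc[2]=?,scc[3]=?,scc[4]=?,scc[5]=?,scc[6]=?,scc[7]=?,scc[8]=?)
step 5: low=(low[0]=0,low[1]=1,low[2]=1,low[3]=?,low[4]=1,low[5]=?,low[6]=1,low[7]=1,low[8]=1); scc=(scc[0]=0,scc[1]=?,scc[2]=?,scc[3]=?,scc[4]=?,scc[5]=?,scc[6]=?,scc[7]=?,scc[8]=?)
step 6: low=(low[0]=0,low[1]=1,low[2]=1,low[3]=?,low[4]=1,low[5]=?,low[6]=1,low[7]=1,low[8]=1); scc=(scc[0]=0,scc[1]=?,scc[2]=?,scc[3]=?,scc[4]=?,scc[5]=?,scc[6]=?,scc[7]=?,scc[8]=?)
step 7: low=(low[0]=0,low[1]=1,low[2]=1,low[3]=?,low[4]=1,low[5]=?,low[6]=1,low[7]=1,low[8]=1); scc=(scc[0]=0,scc[1]=1,scc[2]=1,scc[3]=?,scc[4]=1,scc[5]=?,scc[6]=1,scc[7]=1,scc[8]=1)
step 8: low=(low[0]=0,low[1]=1,low[2]=1,low[3]=7,low[4]=1,low[5]=?,low[6]=1,low[7]=1,low[8]=1); scc=(scc[0]=0,scc[1]=1,scc[2]=1,scc[3]=2,scc[4]=1,scc[5]=?,scc[6]=1,scc[7]=1,scc[8]=1)
step 9: low=(low[0]=0,low[1]=1,low[2]=1,low[3]=7,low[4]=1,low[5]=8,low[6]=1,low[7]=1,low[8]=1); scc=(scc[0]=0,scc[1]=1,scc[2]=1,scc[3]=2,scc[4]=1,scc[5]=3,scc[6]=1,scc[7]=1,scc[8]=1)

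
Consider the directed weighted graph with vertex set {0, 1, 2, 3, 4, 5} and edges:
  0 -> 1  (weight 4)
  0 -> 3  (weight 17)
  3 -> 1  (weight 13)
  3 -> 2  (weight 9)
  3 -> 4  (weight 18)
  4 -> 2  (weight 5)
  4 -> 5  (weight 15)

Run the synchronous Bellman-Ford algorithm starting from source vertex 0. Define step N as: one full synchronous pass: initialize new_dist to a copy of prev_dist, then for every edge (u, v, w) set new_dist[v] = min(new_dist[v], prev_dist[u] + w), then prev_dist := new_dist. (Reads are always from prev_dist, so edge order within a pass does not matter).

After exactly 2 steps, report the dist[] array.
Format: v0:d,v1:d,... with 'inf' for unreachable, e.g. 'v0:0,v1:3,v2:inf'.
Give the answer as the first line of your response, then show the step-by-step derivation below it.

v0:0,v1:4,v2:26,v3:17,v4:35,v5:inf

step 1: dist = v0:0,v1:4,v2:inf,v3:17,v4:inf,v5:inf
step 2: dist = v0:0,v1:4,v2:26,v3:17,v4:35,v5:inf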